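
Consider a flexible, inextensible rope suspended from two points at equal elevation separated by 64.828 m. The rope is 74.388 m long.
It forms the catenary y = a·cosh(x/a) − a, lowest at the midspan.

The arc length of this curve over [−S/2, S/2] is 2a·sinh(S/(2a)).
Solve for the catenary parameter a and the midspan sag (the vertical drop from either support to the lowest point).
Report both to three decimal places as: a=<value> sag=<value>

a=35.197 sag=16.011

seed: a₀ = √(S³/(24(L−S))) = √(64.828³/(24·9.560)) = 34.459531
iter 1: u=0.940640  f(a)=+4.320e-01  f'(a)=-6.055e-01  a ← 34.459531 − (+4.320e-01/-6.055e-01) = 35.172890
iter 2: u=0.921562  f(a)=+1.378e-02  f'(a)=-5.675e-01  a ← 35.172890 − (+1.378e-02/-5.675e-01) = 35.197170
iter 3: u=0.920926  f(a)=+1.504e-05  f'(a)=-5.662e-01  a ← 35.197170 − (+1.504e-05/-5.662e-01) = 35.197196
iter 4: u=0.920926  f(a)=+1.796e-11  f'(a)=-5.662e-01  a ← 35.197196 − (+1.796e-11/-5.662e-01) = 35.197196
converged: |Δa| < 1e-12 after 4 iterations
sag = a·(cosh(S/(2a)) − 1) = 35.197196·(cosh(0.920926) − 1) = 16.010579
T_max/T_min = cosh(S/(2a)) = 1.454882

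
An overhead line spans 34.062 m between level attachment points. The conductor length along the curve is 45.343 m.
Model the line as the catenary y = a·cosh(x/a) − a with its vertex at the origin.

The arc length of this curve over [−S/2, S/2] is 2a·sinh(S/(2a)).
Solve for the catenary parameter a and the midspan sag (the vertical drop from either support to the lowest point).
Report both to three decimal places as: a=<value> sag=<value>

a=12.641 sag=13.316

seed: a₀ = √(S³/(24(L−S))) = √(34.062³/(24·11.281)) = 12.081637
iter 1: u=1.409660  f(a)=+1.175e+00  f'(a)=-2.266e+00  a ← 12.081637 − (+1.175e+00/-2.266e+00) = 12.600362
iter 2: u=1.351628  f(a)=+7.994e-02  f'(a)=-1.967e+00  a ← 12.600362 − (+7.994e-02/-1.967e+00) = 12.640995
iter 3: u=1.347283  f(a)=+4.294e-04  f'(a)=-1.946e+00  a ← 12.640995 − (+4.294e-04/-1.946e+00) = 12.641216
iter 4: u=1.347260  f(a)=+1.254e-08  f'(a)=-1.946e+00  a ← 12.641216 − (+1.254e-08/-1.946e+00) = 12.641216
iter 5: u=1.347260  f(a)=+0.000e+00  f'(a)=-1.946e+00  a ← 12.641216 − (+0.000e+00/-1.946e+00) = 12.641216
converged: |Δa| < 1e-12 after 5 iterations
sag = a·(cosh(S/(2a)) − 1) = 12.641216·(cosh(1.347260) − 1) = 13.316389
T_max/T_min = cosh(S/(2a)) = 2.053410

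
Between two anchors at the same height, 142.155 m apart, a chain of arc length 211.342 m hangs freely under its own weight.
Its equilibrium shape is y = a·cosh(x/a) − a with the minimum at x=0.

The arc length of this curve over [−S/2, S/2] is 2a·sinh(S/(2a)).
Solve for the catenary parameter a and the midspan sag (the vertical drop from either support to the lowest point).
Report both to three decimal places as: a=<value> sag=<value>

seed: a₀ = √(S³/(24(L−S))) = √(142.155³/(24·69.187)) = 41.593488
iter 1: u=1.708861  f(a)=+1.083e+01  f'(a)=-4.405e+00  a ← 41.593488 − (+1.083e+01/-4.405e+00) = 44.052717
iter 2: u=1.613465  f(a)=+1.035e+00  f'(a)=-3.600e+00  a ← 44.052717 − (+1.035e+00/-3.600e+00) = 44.340241
iter 3: u=1.603002  f(a)=+1.166e-02  f'(a)=-3.520e+00  a ← 44.340241 − (+1.166e-02/-3.520e+00) = 44.343553
iter 4: u=1.602882  f(a)=+1.515e-06  f'(a)=-3.519e+00  a ← 44.343553 − (+1.515e-06/-3.519e+00) = 44.343553
iter 5: u=1.602882  f(a)=+0.000e+00  f'(a)=-3.519e+00  a ← 44.343553 − (+0.000e+00/-3.519e+00) = 44.343553
converged: |Δa| < 1e-12 after 5 iterations
sag = a·(cosh(S/(2a)) − 1) = 44.343553·(cosh(1.602882) − 1) = 70.254487
T_max/T_min = cosh(S/(2a)) = 2.584322

a=44.344 sag=70.254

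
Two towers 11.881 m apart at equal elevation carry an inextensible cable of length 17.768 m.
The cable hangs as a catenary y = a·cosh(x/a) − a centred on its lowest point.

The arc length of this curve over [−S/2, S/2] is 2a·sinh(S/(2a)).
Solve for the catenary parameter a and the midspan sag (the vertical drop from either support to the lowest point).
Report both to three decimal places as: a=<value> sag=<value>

seed: a₀ = √(S³/(24(L−S))) = √(11.881³/(24·5.887)) = 3.445298
iter 1: u=1.724234  f(a)=+9.397e-01  f'(a)=-4.547e+00  a ← 3.445298 − (+9.397e-01/-4.547e+00) = 3.651936
iter 2: u=1.626671  f(a)=+9.118e-02  f'(a)=-3.704e+00  a ← 3.651936 − (+9.118e-02/-3.704e+00) = 3.676551
iter 3: u=1.615781  f(a)=+1.062e-03  f'(a)=-3.618e+00  a ← 3.676551 − (+1.062e-03/-3.618e+00) = 3.676844
iter 4: u=1.615652  f(a)=+1.478e-07  f'(a)=-3.617e+00  a ← 3.676844 − (+1.478e-07/-3.617e+00) = 3.676844
iter 5: u=1.615652  f(a)=+7.105e-15  f'(a)=-3.617e+00  a ← 3.676844 − (+7.105e-15/-3.617e+00) = 3.676844
converged: |Δa| < 1e-12 after 5 iterations
sag = a·(cosh(S/(2a)) − 1) = 3.676844·(cosh(1.615652) − 1) = 5.937969
T_max/T_min = cosh(S/(2a)) = 2.614963

a=3.677 sag=5.938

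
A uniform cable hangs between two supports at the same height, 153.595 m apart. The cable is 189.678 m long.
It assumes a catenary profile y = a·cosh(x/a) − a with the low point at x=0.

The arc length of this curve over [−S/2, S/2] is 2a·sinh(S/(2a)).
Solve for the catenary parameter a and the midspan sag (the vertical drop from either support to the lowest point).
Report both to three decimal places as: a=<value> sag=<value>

a=66.852 sag=49.181

seed: a₀ = √(S³/(24(L−S))) = √(153.595³/(24·36.083)) = 64.685759
iter 1: u=1.187240  f(a)=+2.630e+00  f'(a)=-1.281e+00  a ← 64.685759 − (+2.630e+00/-1.281e+00) = 66.738854
iter 2: u=1.150716  f(a)=+1.304e-01  f'(a)=-1.157e+00  a ← 66.738854 − (+1.304e-01/-1.157e+00) = 66.851582
iter 3: u=1.148776  f(a)=+3.576e-04  f'(a)=-1.151e+00  a ← 66.851582 − (+3.576e-04/-1.151e+00) = 66.851893
iter 4: u=1.148771  f(a)=+2.706e-09  f'(a)=-1.150e+00  a ← 66.851893 − (+2.706e-09/-1.150e+00) = 66.851893
iter 5: u=1.148771  f(a)=+0.000e+00  f'(a)=-1.150e+00  a ← 66.851893 − (+0.000e+00/-1.150e+00) = 66.851893
converged: |Δa| < 1e-12 after 5 iterations
sag = a·(cosh(S/(2a)) − 1) = 66.851893·(cosh(1.148771) − 1) = 49.180911
T_max/T_min = cosh(S/(2a)) = 1.735670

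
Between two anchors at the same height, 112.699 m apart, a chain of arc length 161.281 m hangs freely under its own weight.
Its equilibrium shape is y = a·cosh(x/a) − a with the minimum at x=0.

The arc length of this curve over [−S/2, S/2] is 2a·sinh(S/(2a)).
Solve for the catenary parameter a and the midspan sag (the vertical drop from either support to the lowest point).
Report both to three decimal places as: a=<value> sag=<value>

a=37.111 sag=51.659

seed: a₀ = √(S³/(24(L−S))) = √(112.699³/(24·48.582)) = 35.037796
iter 1: u=1.608249  f(a)=+6.684e+00  f'(a)=-3.560e+00  a ← 35.037796 − (+6.684e+00/-3.560e+00) = 36.915354
iter 2: u=1.526452  f(a)=+5.749e-01  f'(a)=-2.972e+00  a ← 36.915354 − (+5.749e-01/-2.972e+00) = 37.108801
iter 3: u=1.518494  f(a)=+5.136e-03  f'(a)=-2.919e+00  a ← 37.108801 − (+5.136e-03/-2.919e+00) = 37.110561
iter 4: u=1.518422  f(a)=+4.181e-07  f'(a)=-2.918e+00  a ← 37.110561 − (+4.181e-07/-2.918e+00) = 37.110561
iter 5: u=1.518422  f(a)=-2.842e-14  f'(a)=-2.918e+00  a ← 37.110561 − (-2.842e-14/-2.918e+00) = 37.110561
converged: |Δa| < 1e-12 after 5 iterations
sag = a·(cosh(S/(2a)) − 1) = 37.110561·(cosh(1.518422) − 1) = 51.659276
T_max/T_min = cosh(S/(2a)) = 2.392037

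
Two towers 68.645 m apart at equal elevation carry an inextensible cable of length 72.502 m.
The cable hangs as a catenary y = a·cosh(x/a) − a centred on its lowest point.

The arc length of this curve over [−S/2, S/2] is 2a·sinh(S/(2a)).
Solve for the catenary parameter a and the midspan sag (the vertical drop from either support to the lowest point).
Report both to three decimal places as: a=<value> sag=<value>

seed: a₀ = √(S³/(24(L−S))) = √(68.645³/(24·3.857)) = 59.112990
iter 1: u=0.580625  f(a)=+6.554e-02  f'(a)=-1.349e-01  a ← 59.112990 − (+6.554e-02/-1.349e-01) = 59.598649
iter 2: u=0.575894  f(a)=+8.165e-04  f'(a)=-1.316e-01  a ← 59.598649 − (+8.165e-04/-1.316e-01) = 59.604853
iter 3: u=0.575834  f(a)=+1.303e-07  f'(a)=-1.316e-01  a ← 59.604853 − (+1.303e-07/-1.316e-01) = 59.604854
iter 4: u=0.575834  f(a)=+1.421e-14  f'(a)=-1.316e-01  a ← 59.604854 − (+1.421e-14/-1.316e-01) = 59.604854
converged: |Δa| < 1e-12 after 4 iterations
sag = a·(cosh(S/(2a)) − 1) = 59.604854·(cosh(0.575834) − 1) = 10.158128
T_max/T_min = cosh(S/(2a)) = 1.170425

a=59.605 sag=10.158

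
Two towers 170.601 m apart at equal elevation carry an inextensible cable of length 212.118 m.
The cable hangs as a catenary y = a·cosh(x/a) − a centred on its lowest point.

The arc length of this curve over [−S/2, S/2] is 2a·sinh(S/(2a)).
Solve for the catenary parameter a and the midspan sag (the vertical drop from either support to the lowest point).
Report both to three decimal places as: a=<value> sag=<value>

seed: a₀ = √(S³/(24(L−S))) = √(170.601³/(24·41.517)) = 70.591719
iter 1: u=1.208364  f(a)=+3.139e+00  f'(a)=-1.357e+00  a ← 70.591719 − (+3.139e+00/-1.357e+00) = 72.904242
iter 2: u=1.170035  f(a)=+1.608e-01  f'(a)=-1.221e+00  a ← 72.904242 − (+1.608e-01/-1.221e+00) = 73.035920
iter 3: u=1.167925  f(a)=+4.728e-04  f'(a)=-1.214e+00  a ← 73.035920 − (+4.728e-04/-1.214e+00) = 73.036310
iter 4: u=1.167919  f(a)=+4.112e-09  f'(a)=-1.214e+00  a ← 73.036310 − (+4.112e-09/-1.214e+00) = 73.036310
iter 5: u=1.167919  f(a)=-2.842e-14  f'(a)=-1.214e+00  a ← 73.036310 − (-2.842e-14/-1.214e+00) = 73.036310
converged: |Δa| < 1e-12 after 5 iterations
sag = a·(cosh(S/(2a)) − 1) = 73.036310·(cosh(1.167919) − 1) = 55.737966
T_max/T_min = cosh(S/(2a)) = 1.763154

a=73.036 sag=55.738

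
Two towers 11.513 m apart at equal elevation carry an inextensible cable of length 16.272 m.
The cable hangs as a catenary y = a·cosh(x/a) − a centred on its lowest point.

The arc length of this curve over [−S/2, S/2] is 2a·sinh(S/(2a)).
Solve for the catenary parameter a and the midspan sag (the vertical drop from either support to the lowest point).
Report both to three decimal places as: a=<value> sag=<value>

seed: a₀ = √(S³/(24(L−S))) = √(11.513³/(24·4.759)) = 3.655268
iter 1: u=1.574850  f(a)=+6.262e-01  f'(a)=-3.310e+00  a ← 3.655268 − (+6.262e-01/-3.310e+00) = 3.844483
iter 2: u=1.497341  f(a)=+5.191e-02  f'(a)=-2.782e+00  a ← 3.844483 − (+5.191e-02/-2.782e+00) = 3.863144
iter 3: u=1.490107  f(a)=+4.279e-04  f'(a)=-2.736e+00  a ← 3.863144 − (+4.279e-04/-2.736e+00) = 3.863301
iter 4: u=1.490047  f(a)=+2.961e-08  f'(a)=-2.736e+00  a ← 3.863301 − (+2.961e-08/-2.736e+00) = 3.863301
iter 5: u=1.490047  f(a)=+7.105e-15  f'(a)=-2.736e+00  a ← 3.863301 − (+7.105e-15/-2.736e+00) = 3.863301
converged: |Δa| < 1e-12 after 5 iterations
sag = a·(cosh(S/(2a)) − 1) = 3.863301·(cosh(1.490047) − 1) = 5.143341
T_max/T_min = cosh(S/(2a)) = 2.331333

a=3.863 sag=5.143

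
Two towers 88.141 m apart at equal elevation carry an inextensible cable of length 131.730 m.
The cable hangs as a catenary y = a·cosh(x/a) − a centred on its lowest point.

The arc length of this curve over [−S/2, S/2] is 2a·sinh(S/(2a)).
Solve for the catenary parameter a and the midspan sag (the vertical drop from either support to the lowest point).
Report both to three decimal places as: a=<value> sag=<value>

a=27.301 sag=43.998

seed: a₀ = √(S³/(24(L−S))) = √(88.141³/(24·43.589)) = 25.584262
iter 1: u=1.722563  f(a)=+6.943e+00  f'(a)=-4.532e+00  a ← 25.584262 − (+6.943e+00/-4.532e+00) = 27.116354
iter 2: u=1.625237  f(a)=+6.726e-01  f'(a)=-3.693e+00  a ← 27.116354 − (+6.726e-01/-3.693e+00) = 27.298487
iter 3: u=1.614393  f(a)=+7.806e-03  f'(a)=-3.608e+00  a ← 27.298487 − (+7.806e-03/-3.608e+00) = 27.300651
iter 4: u=1.614266  f(a)=+1.078e-06  f'(a)=-3.607e+00  a ← 27.300651 − (+1.078e-06/-3.607e+00) = 27.300651
iter 5: u=1.614266  f(a)=+5.684e-14  f'(a)=-3.607e+00  a ← 27.300651 − (+5.684e-14/-3.607e+00) = 27.300651
converged: |Δa| < 1e-12 after 5 iterations
sag = a·(cosh(S/(2a)) − 1) = 27.300651·(cosh(1.614266) − 1) = 43.998183
T_max/T_min = cosh(S/(2a)) = 2.611617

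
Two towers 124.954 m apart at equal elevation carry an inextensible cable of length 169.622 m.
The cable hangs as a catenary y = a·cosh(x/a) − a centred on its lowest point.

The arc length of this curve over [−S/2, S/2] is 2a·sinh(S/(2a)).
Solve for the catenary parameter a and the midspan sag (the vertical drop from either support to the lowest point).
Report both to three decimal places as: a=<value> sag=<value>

seed: a₀ = √(S³/(24(L−S))) = √(124.954³/(24·44.668)) = 42.660051
iter 1: u=1.464532  f(a)=+5.042e+00  f'(a)=-2.579e+00  a ← 42.660051 − (+5.042e+00/-2.579e+00) = 44.615139
iter 2: u=1.400354  f(a)=+3.674e-01  f'(a)=-2.216e+00  a ← 44.615139 − (+3.674e-01/-2.216e+00) = 44.780928
iter 3: u=1.395170  f(a)=+2.289e-03  f'(a)=-2.188e+00  a ← 44.780928 − (+2.289e-03/-2.188e+00) = 44.781973
iter 4: u=1.395137  f(a)=+9.004e-08  f'(a)=-2.188e+00  a ← 44.781973 − (+9.004e-08/-2.188e+00) = 44.781973
iter 5: u=1.395137  f(a)=+0.000e+00  f'(a)=-2.188e+00  a ← 44.781973 − (+0.000e+00/-2.188e+00) = 44.781973
converged: |Δa| < 1e-12 after 5 iterations
sag = a·(cosh(S/(2a)) − 1) = 44.781973·(cosh(1.395137) − 1) = 51.125956
T_max/T_min = cosh(S/(2a)) = 2.141664

a=44.782 sag=51.126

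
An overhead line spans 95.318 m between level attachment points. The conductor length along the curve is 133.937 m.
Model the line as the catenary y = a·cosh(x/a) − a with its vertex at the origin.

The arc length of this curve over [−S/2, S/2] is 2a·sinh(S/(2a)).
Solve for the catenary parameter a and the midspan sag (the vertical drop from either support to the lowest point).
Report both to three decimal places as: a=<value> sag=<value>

a=32.275 sag=42.065

seed: a₀ = √(S³/(24(L−S))) = √(95.318³/(24·38.619)) = 30.567242
iter 1: u=1.559153  f(a)=+4.975e+00  f'(a)=-3.197e+00  a ← 30.567242 − (+4.975e+00/-3.197e+00) = 32.123486
iter 2: u=1.483619  f(a)=+4.052e-01  f'(a)=-2.696e+00  a ← 32.123486 − (+4.052e-01/-2.696e+00) = 32.273805
iter 3: u=1.476708  f(a)=+3.214e-03  f'(a)=-2.653e+00  a ← 32.273805 − (+3.214e-03/-2.653e+00) = 32.275017
iter 4: u=1.476653  f(a)=+2.058e-07  f'(a)=-2.653e+00  a ← 32.275017 − (+2.058e-07/-2.653e+00) = 32.275017
iter 5: u=1.476653  f(a)=+0.000e+00  f'(a)=-2.653e+00  a ← 32.275017 − (+0.000e+00/-2.653e+00) = 32.275017
converged: |Δa| < 1e-12 after 5 iterations
sag = a·(cosh(S/(2a)) − 1) = 32.275017·(cosh(1.476653) − 1) = 42.065125
T_max/T_min = cosh(S/(2a)) = 2.303334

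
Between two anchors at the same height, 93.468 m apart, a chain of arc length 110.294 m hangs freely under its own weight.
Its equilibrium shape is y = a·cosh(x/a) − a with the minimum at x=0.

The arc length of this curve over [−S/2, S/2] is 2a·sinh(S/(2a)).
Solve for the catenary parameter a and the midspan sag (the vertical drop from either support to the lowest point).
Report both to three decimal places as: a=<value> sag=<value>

seed: a₀ = √(S³/(24(L−S))) = √(93.468³/(24·16.826)) = 44.967460
iter 1: u=1.039285  f(a)=+9.324e-01  f'(a)=-8.324e-01  a ← 44.967460 − (+9.324e-01/-8.324e-01) = 46.087653
iter 2: u=1.014024  f(a)=+3.598e-02  f'(a)=-7.693e-01  a ← 46.087653 − (+3.598e-02/-7.693e-01) = 46.134424
iter 3: u=1.012996  f(a)=+5.833e-05  f'(a)=-7.668e-01  a ← 46.134424 − (+5.833e-05/-7.668e-01) = 46.134500
iter 4: u=1.012995  f(a)=+1.538e-10  f'(a)=-7.668e-01  a ← 46.134500 − (+1.538e-10/-7.668e-01) = 46.134500
iter 5: u=1.012995  f(a)=+1.421e-14  f'(a)=-7.668e-01  a ← 46.134500 − (+1.421e-14/-7.668e-01) = 46.134500
converged: |Δa| < 1e-12 after 5 iterations
sag = a·(cosh(S/(2a)) − 1) = 46.134500·(cosh(1.012995) − 1) = 25.765317
T_max/T_min = cosh(S/(2a)) = 1.558483

a=46.134 sag=25.765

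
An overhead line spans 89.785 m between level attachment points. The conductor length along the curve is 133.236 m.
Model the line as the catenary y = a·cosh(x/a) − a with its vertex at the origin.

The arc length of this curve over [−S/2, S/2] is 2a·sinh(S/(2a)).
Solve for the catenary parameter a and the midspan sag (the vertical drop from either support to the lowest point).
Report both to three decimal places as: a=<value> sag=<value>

a=28.078 sag=44.215

seed: a₀ = √(S³/(24(L−S))) = √(89.785³/(24·43.451)) = 26.345119
iter 1: u=1.704016  f(a)=+6.763e+00  f'(a)=-4.361e+00  a ← 26.345119 − (+6.763e+00/-4.361e+00) = 27.895720
iter 2: u=1.609297  f(a)=+6.430e-01  f'(a)=-3.568e+00  a ← 27.895720 − (+6.430e-01/-3.568e+00) = 28.075940
iter 3: u=1.598967  f(a)=+7.163e-03  f'(a)=-3.489e+00  a ← 28.075940 − (+7.163e-03/-3.489e+00) = 28.077993
iter 4: u=1.598850  f(a)=+9.106e-07  f'(a)=-3.488e+00  a ← 28.077993 − (+9.106e-07/-3.488e+00) = 28.077994
iter 5: u=1.598850  f(a)=+2.842e-14  f'(a)=-3.488e+00  a ← 28.077994 − (+2.842e-14/-3.488e+00) = 28.077994
converged: |Δa| < 1e-12 after 5 iterations
sag = a·(cosh(S/(2a)) − 1) = 28.077994·(cosh(1.598850) − 1) = 44.215378
T_max/T_min = cosh(S/(2a)) = 2.574734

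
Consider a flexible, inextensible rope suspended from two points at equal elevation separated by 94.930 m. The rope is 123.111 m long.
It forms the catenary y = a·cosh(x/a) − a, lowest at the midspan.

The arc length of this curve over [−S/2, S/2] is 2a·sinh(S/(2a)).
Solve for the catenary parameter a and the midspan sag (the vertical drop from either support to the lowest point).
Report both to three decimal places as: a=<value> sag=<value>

seed: a₀ = √(S³/(24(L−S))) = √(94.930³/(24·28.181)) = 35.564884
iter 1: u=1.334603  f(a)=+2.619e+00  f'(a)=-1.886e+00  a ← 35.564884 − (+2.619e+00/-1.886e+00) = 36.953760
iter 2: u=1.284443  f(a)=+1.612e-01  f'(a)=-1.660e+00  a ← 36.953760 − (+1.612e-01/-1.660e+00) = 37.050886
iter 3: u=1.281076  f(a)=+6.997e-04  f'(a)=-1.646e+00  a ← 37.050886 − (+6.997e-04/-1.646e+00) = 37.051311
iter 4: u=1.281061  f(a)=+1.330e-08  f'(a)=-1.645e+00  a ← 37.051311 − (+1.330e-08/-1.645e+00) = 37.051311
iter 5: u=1.281061  f(a)=+1.421e-14  f'(a)=-1.645e+00  a ← 37.051311 − (+1.421e-14/-1.645e+00) = 37.051311
converged: |Δa| < 1e-12 after 5 iterations
sag = a·(cosh(S/(2a)) − 1) = 37.051311·(cosh(1.281061) − 1) = 34.794908
T_max/T_min = cosh(S/(2a)) = 1.939101

a=37.051 sag=34.795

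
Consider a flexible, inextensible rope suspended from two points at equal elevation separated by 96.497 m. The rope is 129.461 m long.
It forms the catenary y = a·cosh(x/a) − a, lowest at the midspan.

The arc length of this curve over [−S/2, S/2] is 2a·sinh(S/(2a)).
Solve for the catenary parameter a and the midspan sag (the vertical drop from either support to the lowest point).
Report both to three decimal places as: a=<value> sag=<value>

seed: a₀ = √(S³/(24(L−S))) = √(96.497³/(24·32.964)) = 33.701183
iter 1: u=1.431656  f(a)=+3.548e+00  f'(a)=-2.388e+00  a ← 33.701183 − (+3.548e+00/-2.388e+00) = 35.187069
iter 2: u=1.371200  f(a)=+2.481e-01  f'(a)=-2.064e+00  a ← 35.187069 − (+2.481e-01/-2.064e+00) = 35.307266
iter 3: u=1.366532  f(a)=+1.416e-03  f'(a)=-2.041e+00  a ← 35.307266 − (+1.416e-03/-2.041e+00) = 35.307959
iter 4: u=1.366505  f(a)=+4.664e-08  f'(a)=-2.041e+00  a ← 35.307959 − (+4.664e-08/-2.041e+00) = 35.307959
iter 5: u=1.366505  f(a)=+0.000e+00  f'(a)=-2.041e+00  a ← 35.307959 − (+0.000e+00/-2.041e+00) = 35.307959
converged: |Δa| < 1e-12 after 5 iterations
sag = a·(cosh(S/(2a)) − 1) = 35.307959·(cosh(1.366505) − 1) = 38.425952
T_max/T_min = cosh(S/(2a)) = 2.088308

a=35.308 sag=38.426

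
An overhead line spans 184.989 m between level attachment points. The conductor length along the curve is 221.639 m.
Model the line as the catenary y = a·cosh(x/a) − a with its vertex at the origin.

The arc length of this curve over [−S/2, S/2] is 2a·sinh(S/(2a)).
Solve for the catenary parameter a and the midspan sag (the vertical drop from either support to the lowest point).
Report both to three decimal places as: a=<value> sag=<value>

a=87.249 sag=53.795

seed: a₀ = √(S³/(24(L−S))) = √(184.989³/(24·36.650)) = 84.835231
iter 1: u=1.090284  f(a)=+2.241e+00  f'(a)=-9.712e-01  a ← 84.835231 − (+2.241e+00/-9.712e-01) = 87.142710
iter 2: u=1.061414  f(a)=+9.469e-02  f'(a)=-8.907e-01  a ← 87.142710 − (+9.469e-02/-8.907e-01) = 87.249016
iter 3: u=1.060121  f(a)=+1.855e-04  f'(a)=-8.872e-01  a ← 87.249016 − (+1.855e-04/-8.872e-01) = 87.249225
iter 4: u=1.060118  f(a)=+7.156e-10  f'(a)=-8.872e-01  a ← 87.249225 − (+7.156e-10/-8.872e-01) = 87.249225
iter 5: u=1.060118  f(a)=-2.842e-14  f'(a)=-8.872e-01  a ← 87.249225 − (-2.842e-14/-8.872e-01) = 87.249225
converged: |Δa| < 1e-12 after 5 iterations
sag = a·(cosh(S/(2a)) − 1) = 87.249225·(cosh(1.060118) − 1) = 53.794700
T_max/T_min = cosh(S/(2a)) = 1.616564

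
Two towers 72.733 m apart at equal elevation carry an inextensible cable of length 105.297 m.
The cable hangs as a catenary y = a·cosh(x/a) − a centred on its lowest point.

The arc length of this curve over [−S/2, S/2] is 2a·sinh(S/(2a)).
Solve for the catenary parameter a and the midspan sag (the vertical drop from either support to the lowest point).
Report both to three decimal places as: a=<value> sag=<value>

a=23.547 sag=34.127

seed: a₀ = √(S³/(24(L−S))) = √(72.733³/(24·32.564)) = 22.188235
iter 1: u=1.638999  f(a)=+4.664e+00  f'(a)=-3.803e+00  a ← 22.188235 − (+4.664e+00/-3.803e+00) = 23.414627
iter 2: u=1.553153  f(a)=+4.146e-01  f'(a)=-3.155e+00  a ← 23.414627 − (+4.146e-01/-3.155e+00) = 23.546068
iter 3: u=1.544483  f(a)=+3.983e-03  f'(a)=-3.094e+00  a ← 23.546068 − (+3.983e-03/-3.094e+00) = 23.547355
iter 4: u=1.544398  f(a)=+3.753e-07  f'(a)=-3.094e+00  a ← 23.547355 − (+3.753e-07/-3.094e+00) = 23.547356
iter 5: u=1.544398  f(a)=+1.421e-14  f'(a)=-3.094e+00  a ← 23.547356 − (+1.421e-14/-3.094e+00) = 23.547356
converged: |Δa| < 1e-12 after 5 iterations
sag = a·(cosh(S/(2a)) − 1) = 23.547356·(cosh(1.544398) − 1) = 34.127097
T_max/T_min = cosh(S/(2a)) = 2.449296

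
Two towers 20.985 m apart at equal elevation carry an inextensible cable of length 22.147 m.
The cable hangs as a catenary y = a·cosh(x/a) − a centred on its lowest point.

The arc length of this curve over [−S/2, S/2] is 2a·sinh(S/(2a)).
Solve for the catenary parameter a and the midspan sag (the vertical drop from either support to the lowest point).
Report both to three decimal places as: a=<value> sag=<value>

a=18.353 sag=3.082

seed: a₀ = √(S³/(24(L−S))) = √(20.985³/(24·1.162)) = 18.203495
iter 1: u=0.576400  f(a)=+1.946e-02  f'(a)=-1.320e-01  a ← 18.203495 − (+1.946e-02/-1.320e-01) = 18.350936
iter 2: u=0.571769  f(a)=+2.389e-04  f'(a)=-1.287e-01  a ← 18.350936 − (+2.389e-04/-1.287e-01) = 18.352792
iter 3: u=0.571711  f(a)=+3.702e-08  f'(a)=-1.287e-01  a ← 18.352792 − (+3.702e-08/-1.287e-01) = 18.352793
iter 4: u=0.571711  f(a)=+0.000e+00  f'(a)=-1.287e-01  a ← 18.352793 − (+0.000e+00/-1.287e-01) = 18.352793
converged: |Δa| < 1e-12 after 4 iterations
sag = a·(cosh(S/(2a)) − 1) = 18.352793·(cosh(0.571711) − 1) = 3.081932
T_max/T_min = cosh(S/(2a)) = 1.167927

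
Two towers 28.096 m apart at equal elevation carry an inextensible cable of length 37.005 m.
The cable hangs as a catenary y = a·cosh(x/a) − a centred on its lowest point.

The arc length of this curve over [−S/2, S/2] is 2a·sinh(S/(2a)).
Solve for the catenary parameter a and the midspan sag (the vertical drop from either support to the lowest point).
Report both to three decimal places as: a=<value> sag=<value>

a=10.638 sag=10.705

seed: a₀ = √(S³/(24(L−S))) = √(28.096³/(24·8.909)) = 10.184662
iter 1: u=1.379329  f(a)=+8.869e-01  f'(a)=-2.106e+00  a ← 10.184662 − (+8.869e-01/-2.106e+00) = 10.605844
iter 2: u=1.324553  f(a)=+5.798e-02  f'(a)=-1.839e+00  a ← 10.605844 − (+5.798e-02/-1.839e+00) = 10.637381
iter 3: u=1.320626  f(a)=+2.862e-04  f'(a)=-1.821e+00  a ← 10.637381 − (+2.862e-04/-1.821e+00) = 10.637538
iter 4: u=1.320606  f(a)=+7.047e-09  f'(a)=-1.820e+00  a ← 10.637538 − (+7.047e-09/-1.820e+00) = 10.637538
iter 5: u=1.320606  f(a)=+0.000e+00  f'(a)=-1.820e+00  a ← 10.637538 − (+0.000e+00/-1.820e+00) = 10.637538
converged: |Δa| < 1e-12 after 5 iterations
sag = a·(cosh(S/(2a)) − 1) = 10.637538·(cosh(1.320606) − 1) = 10.704902
T_max/T_min = cosh(S/(2a)) = 2.006333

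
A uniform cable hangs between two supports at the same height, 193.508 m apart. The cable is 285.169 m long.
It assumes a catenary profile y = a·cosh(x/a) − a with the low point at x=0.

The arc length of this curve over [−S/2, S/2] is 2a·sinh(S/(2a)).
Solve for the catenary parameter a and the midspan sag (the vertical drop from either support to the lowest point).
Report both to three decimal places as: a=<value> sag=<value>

a=61.094 sag=94.028

seed: a₀ = √(S³/(24(L−S))) = √(193.508³/(24·91.661)) = 57.391882
iter 1: u=1.685848  f(a)=+1.394e+01  f'(a)=-4.199e+00  a ← 57.391882 − (+1.394e+01/-4.199e+00) = 60.712170
iter 2: u=1.593651  f(a)=+1.301e+00  f'(a)=-3.449e+00  a ← 60.712170 − (+1.301e+00/-3.449e+00) = 61.089551
iter 3: u=1.583806  f(a)=+1.392e-02  f'(a)=-3.375e+00  a ← 61.089551 − (+1.392e-02/-3.375e+00) = 61.093675
iter 4: u=1.583699  f(a)=+1.630e-06  f'(a)=-3.375e+00  a ← 61.093675 − (+1.630e-06/-3.375e+00) = 61.093675
iter 5: u=1.583699  f(a)=+5.684e-14  f'(a)=-3.375e+00  a ← 61.093675 − (+5.684e-14/-3.375e+00) = 61.093675
converged: |Δa| < 1e-12 after 5 iterations
sag = a·(cosh(S/(2a)) − 1) = 61.093675·(cosh(1.583699) − 1) = 94.028138
T_max/T_min = cosh(S/(2a)) = 2.539081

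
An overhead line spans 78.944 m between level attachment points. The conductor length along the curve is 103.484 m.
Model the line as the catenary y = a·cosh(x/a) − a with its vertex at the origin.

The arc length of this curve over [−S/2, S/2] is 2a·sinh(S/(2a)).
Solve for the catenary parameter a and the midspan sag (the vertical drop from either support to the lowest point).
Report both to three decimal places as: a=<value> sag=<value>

seed: a₀ = √(S³/(24(L−S))) = √(78.944³/(24·24.540)) = 28.902525
iter 1: u=1.365694  f(a)=+2.393e+00  f'(a)=-2.037e+00  a ← 28.902525 − (+2.393e+00/-2.037e+00) = 30.077380
iter 2: u=1.312348  f(a)=+1.536e-01  f'(a)=-1.783e+00  a ← 30.077380 − (+1.536e-01/-1.783e+00) = 30.163556
iter 3: u=1.308599  f(a)=+7.295e-04  f'(a)=-1.766e+00  a ← 30.163556 − (+7.295e-04/-1.766e+00) = 30.163969
iter 4: u=1.308581  f(a)=+1.662e-08  f'(a)=-1.766e+00  a ← 30.163969 − (+1.662e-08/-1.766e+00) = 30.163969
iter 5: u=1.308581  f(a)=+0.000e+00  f'(a)=-1.766e+00  a ← 30.163969 − (+0.000e+00/-1.766e+00) = 30.163969
converged: |Δa| < 1e-12 after 5 iterations
sag = a·(cosh(S/(2a)) − 1) = 30.163969·(cosh(1.308581) − 1) = 29.728431
T_max/T_min = cosh(S/(2a)) = 1.985561

a=30.164 sag=29.728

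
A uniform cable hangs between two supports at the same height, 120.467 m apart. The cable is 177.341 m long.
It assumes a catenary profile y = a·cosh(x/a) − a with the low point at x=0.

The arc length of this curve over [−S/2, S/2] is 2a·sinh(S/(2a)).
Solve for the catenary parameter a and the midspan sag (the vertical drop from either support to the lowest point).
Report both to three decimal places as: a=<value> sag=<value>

a=38.090 sag=58.416

seed: a₀ = √(S³/(24(L−S))) = √(120.467³/(24·56.874)) = 35.788182
iter 1: u=1.683056  f(a)=+8.621e+00  f'(a)=-4.175e+00  a ← 35.788182 − (+8.621e+00/-4.175e+00) = 37.853114
iter 2: u=1.591243  f(a)=+8.024e-01  f'(a)=-3.431e+00  a ← 37.853114 − (+8.024e-01/-3.431e+00) = 38.087002
iter 3: u=1.581471  f(a)=+8.527e-03  f'(a)=-3.358e+00  a ← 38.087002 − (+8.527e-03/-3.358e+00) = 38.089542
iter 4: u=1.581366  f(a)=+9.857e-07  f'(a)=-3.357e+00  a ← 38.089542 − (+9.857e-07/-3.357e+00) = 38.089542
iter 5: u=1.581366  f(a)=+0.000e+00  f'(a)=-3.357e+00  a ← 38.089542 − (+0.000e+00/-3.357e+00) = 38.089542
converged: |Δa| < 1e-12 after 5 iterations
sag = a·(cosh(S/(2a)) − 1) = 38.089542·(cosh(1.581366) − 1) = 58.415747
T_max/T_min = cosh(S/(2a)) = 2.533643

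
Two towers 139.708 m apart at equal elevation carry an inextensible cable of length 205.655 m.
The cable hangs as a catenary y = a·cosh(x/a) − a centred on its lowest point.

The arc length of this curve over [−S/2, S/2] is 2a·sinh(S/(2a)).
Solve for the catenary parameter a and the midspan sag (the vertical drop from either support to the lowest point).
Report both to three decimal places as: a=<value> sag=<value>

a=44.176 sag=67.739

seed: a₀ = √(S³/(24(L−S))) = √(139.708³/(24·65.947)) = 41.507710
iter 1: u=1.682916  f(a)=+9.994e+00  f'(a)=-4.173e+00  a ← 41.507710 − (+9.994e+00/-4.173e+00) = 43.902332
iter 2: u=1.591123  f(a)=+9.301e-01  f'(a)=-3.430e+00  a ← 43.902332 − (+9.301e-01/-3.430e+00) = 44.173516
iter 3: u=1.581355  f(a)=+9.881e-03  f'(a)=-3.357e+00  a ← 44.173516 − (+9.881e-03/-3.357e+00) = 44.176460
iter 4: u=1.581249  f(a)=+1.142e-06  f'(a)=-3.356e+00  a ← 44.176460 − (+1.142e-06/-3.356e+00) = 44.176460
iter 5: u=1.581249  f(a)=-2.842e-14  f'(a)=-3.356e+00  a ← 44.176460 − (-2.842e-14/-3.356e+00) = 44.176460
converged: |Δa| < 1e-12 after 5 iterations
sag = a·(cosh(S/(2a)) − 1) = 44.176460·(cosh(1.581249) − 1) = 67.738929
T_max/T_min = cosh(S/(2a)) = 2.533372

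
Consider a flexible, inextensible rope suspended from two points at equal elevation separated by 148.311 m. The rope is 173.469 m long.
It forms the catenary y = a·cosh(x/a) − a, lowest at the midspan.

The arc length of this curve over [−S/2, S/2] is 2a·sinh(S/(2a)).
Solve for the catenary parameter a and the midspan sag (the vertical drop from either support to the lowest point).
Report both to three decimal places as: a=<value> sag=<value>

seed: a₀ = √(S³/(24(L−S))) = √(148.311³/(24·25.158)) = 73.504913
iter 1: u=1.008851  f(a)=+1.312e+00  f'(a)=-7.568e-01  a ← 73.504913 − (+1.312e+00/-7.568e-01) = 75.238230
iter 2: u=0.985609  f(a)=+4.783e-02  f'(a)=-7.025e-01  a ← 75.238230 − (+4.783e-02/-7.025e-01) = 75.306319
iter 3: u=0.984718  f(a)=+6.893e-05  f'(a)=-7.005e-01  a ← 75.306319 − (+6.893e-05/-7.005e-01) = 75.306417
iter 4: u=0.984717  f(a)=+1.437e-10  f'(a)=-7.005e-01  a ← 75.306417 − (+1.437e-10/-7.005e-01) = 75.306417
iter 5: u=0.984717  f(a)=-2.842e-14  f'(a)=-7.005e-01  a ← 75.306417 − (-2.842e-14/-7.005e-01) = 75.306417
converged: |Δa| < 1e-12 after 5 iterations
sag = a·(cosh(S/(2a)) − 1) = 75.306417·(cosh(0.984717) − 1) = 39.558416
T_max/T_min = cosh(S/(2a)) = 1.525299

a=75.306 sag=39.558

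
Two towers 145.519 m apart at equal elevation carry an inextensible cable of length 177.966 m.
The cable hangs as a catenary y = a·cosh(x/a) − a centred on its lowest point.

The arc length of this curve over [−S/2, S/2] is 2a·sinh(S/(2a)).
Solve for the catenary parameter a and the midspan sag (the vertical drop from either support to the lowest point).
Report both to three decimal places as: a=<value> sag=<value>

a=64.909 sag=45.232

seed: a₀ = √(S³/(24(L−S))) = √(145.519³/(24·32.447)) = 62.905216
iter 1: u=1.156653  f(a)=+2.241e+00  f'(a)=-1.176e+00  a ← 62.905216 − (+2.241e+00/-1.176e+00) = 64.810104
iter 2: u=1.122657  f(a)=+1.058e-01  f'(a)=-1.068e+00  a ← 64.810104 − (+1.058e-01/-1.068e+00) = 64.909214
iter 3: u=1.120943  f(a)=+2.618e-04  f'(a)=-1.062e+00  a ← 64.909214 − (+2.618e-04/-1.062e+00) = 64.909461
iter 4: u=1.120938  f(a)=+1.612e-09  f'(a)=-1.062e+00  a ← 64.909461 − (+1.612e-09/-1.062e+00) = 64.909461
iter 5: u=1.120938  f(a)=+0.000e+00  f'(a)=-1.062e+00  a ← 64.909461 − (+0.000e+00/-1.062e+00) = 64.909461
converged: |Δa| < 1e-12 after 5 iterations
sag = a·(cosh(S/(2a)) − 1) = 64.909461·(cosh(1.120938) − 1) = 45.232322
T_max/T_min = cosh(S/(2a)) = 1.696853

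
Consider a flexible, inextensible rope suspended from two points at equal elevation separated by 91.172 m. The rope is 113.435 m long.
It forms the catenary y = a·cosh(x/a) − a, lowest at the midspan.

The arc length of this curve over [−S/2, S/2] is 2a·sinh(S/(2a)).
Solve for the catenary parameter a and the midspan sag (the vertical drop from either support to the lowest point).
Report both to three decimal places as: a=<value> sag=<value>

seed: a₀ = √(S³/(24(L−S))) = √(91.172³/(24·22.263)) = 37.661252
iter 1: u=1.210422  f(a)=+1.689e+00  f'(a)=-1.365e+00  a ← 37.661252 − (+1.689e+00/-1.365e+00) = 38.898763
iter 2: u=1.171914  f(a)=+8.682e-02  f'(a)=-1.228e+00  a ← 38.898763 − (+8.682e-02/-1.228e+00) = 38.969477
iter 3: u=1.169787  f(a)=+2.569e-04  f'(a)=-1.221e+00  a ← 38.969477 − (+2.569e-04/-1.221e+00) = 38.969687
iter 4: u=1.169781  f(a)=+2.265e-09  f'(a)=-1.220e+00  a ← 38.969687 − (+2.265e-09/-1.220e+00) = 38.969687
iter 5: u=1.169781  f(a)=+0.000e+00  f'(a)=-1.220e+00  a ← 38.969687 − (+0.000e+00/-1.220e+00) = 38.969687
converged: |Δa| < 1e-12 after 5 iterations
sag = a·(cosh(S/(2a)) − 1) = 38.969687·(cosh(1.169781) − 1) = 29.845364
T_max/T_min = cosh(S/(2a)) = 1.765861

a=38.970 sag=29.845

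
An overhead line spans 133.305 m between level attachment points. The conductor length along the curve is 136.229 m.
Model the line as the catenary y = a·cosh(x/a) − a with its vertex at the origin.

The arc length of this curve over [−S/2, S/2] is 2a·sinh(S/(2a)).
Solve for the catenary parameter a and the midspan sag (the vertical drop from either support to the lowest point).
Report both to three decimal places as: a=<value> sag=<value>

seed: a₀ = √(S³/(24(L−S))) = √(133.305³/(24·2.924)) = 183.728003
iter 1: u=0.362778  f(a)=+1.930e-02  f'(a)=-3.225e-02  a ← 183.728003 − (+1.930e-02/-3.225e-02) = 184.326488
iter 2: u=0.361600  f(a)=+9.472e-05  f'(a)=-3.193e-02  a ← 184.326488 − (+9.472e-05/-3.193e-02) = 184.329454
iter 3: u=0.361594  f(a)=+2.306e-09  f'(a)=-3.193e-02  a ← 184.329454 − (+2.306e-09/-3.193e-02) = 184.329455
iter 4: u=0.361594  f(a)=+0.000e+00  f'(a)=-3.193e-02  a ← 184.329455 − (+0.000e+00/-3.193e-02) = 184.329455
converged: |Δa| < 1e-12 after 4 iterations
sag = a·(cosh(S/(2a)) − 1) = 184.329455·(cosh(0.361594) − 1) = 12.182461
T_max/T_min = cosh(S/(2a)) = 1.066091

a=184.329 sag=12.182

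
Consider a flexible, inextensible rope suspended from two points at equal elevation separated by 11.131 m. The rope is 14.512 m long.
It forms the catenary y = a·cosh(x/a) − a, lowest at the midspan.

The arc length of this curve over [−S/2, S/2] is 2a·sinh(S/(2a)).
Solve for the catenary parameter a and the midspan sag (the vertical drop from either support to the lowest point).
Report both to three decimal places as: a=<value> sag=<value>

a=4.299 sag=4.135

seed: a₀ = √(S³/(24(L−S))) = √(11.131³/(24·3.381)) = 4.122618
iter 1: u=1.349992  f(a)=+3.218e-01  f'(a)=-1.959e+00  a ← 4.122618 − (+3.218e-01/-1.959e+00) = 4.286864
iter 2: u=1.298268  f(a)=+2.023e-02  f'(a)=-1.720e+00  a ← 4.286864 − (+2.023e-02/-1.720e+00) = 4.298626
iter 3: u=1.294716  f(a)=+9.182e-05  f'(a)=-1.704e+00  a ← 4.298626 − (+9.182e-05/-1.704e+00) = 4.298680
iter 4: u=1.294700  f(a)=+1.910e-09  f'(a)=-1.704e+00  a ← 4.298680 − (+1.910e-09/-1.704e+00) = 4.298680
iter 5: u=1.294700  f(a)=+1.776e-15  f'(a)=-1.704e+00  a ← 4.298680 − (+1.776e-15/-1.704e+00) = 4.298680
converged: |Δa| < 1e-12 after 5 iterations
sag = a·(cosh(S/(2a)) − 1) = 4.298680·(cosh(1.294700) − 1) = 4.135073
T_max/T_min = cosh(S/(2a)) = 1.961940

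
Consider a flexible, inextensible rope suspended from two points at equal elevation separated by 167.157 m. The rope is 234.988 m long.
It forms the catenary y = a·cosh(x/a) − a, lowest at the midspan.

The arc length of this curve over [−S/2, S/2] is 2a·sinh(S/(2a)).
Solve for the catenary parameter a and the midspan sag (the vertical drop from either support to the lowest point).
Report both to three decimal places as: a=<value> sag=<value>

seed: a₀ = √(S³/(24(L−S))) = √(167.157³/(24·67.831)) = 53.563275
iter 1: u=1.560369  f(a)=+8.753e+00  f'(a)=-3.206e+00  a ← 53.563275 − (+8.753e+00/-3.206e+00) = 56.293833
iter 2: u=1.484683  f(a)=+7.138e-01  f'(a)=-2.702e+00  a ← 56.293833 − (+7.138e-01/-2.702e+00) = 56.558008
iter 3: u=1.477748  f(a)=+5.680e-03  f'(a)=-2.659e+00  a ← 56.558008 − (+5.680e-03/-2.659e+00) = 56.560144
iter 4: u=1.477692  f(a)=+3.659e-07  f'(a)=-2.659e+00  a ← 56.560144 − (+3.659e-07/-2.659e+00) = 56.560144
iter 5: u=1.477692  f(a)=+2.842e-14  f'(a)=-2.659e+00  a ← 56.560144 − (+2.842e-14/-2.659e+00) = 56.560144
converged: |Δa| < 1e-12 after 5 iterations
sag = a·(cosh(S/(2a)) − 1) = 56.560144·(cosh(1.477692) − 1) = 73.838820
T_max/T_min = cosh(S/(2a)) = 2.305492

a=56.560 sag=73.839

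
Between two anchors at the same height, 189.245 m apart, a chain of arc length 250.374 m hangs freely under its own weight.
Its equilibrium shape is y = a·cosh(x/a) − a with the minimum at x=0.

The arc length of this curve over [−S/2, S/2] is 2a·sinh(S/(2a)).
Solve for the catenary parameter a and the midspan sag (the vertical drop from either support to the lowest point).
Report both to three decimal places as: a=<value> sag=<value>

seed: a₀ = √(S³/(24(L−S))) = √(189.245³/(24·61.129)) = 67.968448
iter 1: u=1.392153  f(a)=+6.205e+00  f'(a)=-2.172e+00  a ← 67.968448 − (+6.205e+00/-2.172e+00) = 70.824545
iter 2: u=1.336013  f(a)=+4.125e-01  f'(a)=-1.892e+00  a ← 70.824545 − (+4.125e-01/-1.892e+00) = 71.042546
iter 3: u=1.331913  f(a)=+2.111e-03  f'(a)=-1.873e+00  a ← 71.042546 − (+2.111e-03/-1.873e+00) = 71.043673
iter 4: u=1.331892  f(a)=+5.588e-08  f'(a)=-1.873e+00  a ← 71.043673 − (+5.588e-08/-1.873e+00) = 71.043673
iter 5: u=1.331892  f(a)=-2.842e-14  f'(a)=-1.873e+00  a ← 71.043673 − (-2.842e-14/-1.873e+00) = 71.043673
converged: |Δa| < 1e-12 after 5 iterations
sag = a·(cosh(S/(2a)) − 1) = 71.043673·(cosh(1.331892) − 1) = 72.897247
T_max/T_min = cosh(S/(2a)) = 2.026091

a=71.044 sag=72.897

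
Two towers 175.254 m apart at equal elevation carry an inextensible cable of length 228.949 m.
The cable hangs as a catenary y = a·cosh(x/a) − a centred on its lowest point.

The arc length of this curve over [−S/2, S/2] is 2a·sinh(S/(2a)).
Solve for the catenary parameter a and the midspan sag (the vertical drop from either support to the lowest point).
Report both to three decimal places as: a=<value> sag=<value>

seed: a₀ = √(S³/(24(L−S))) = √(175.254³/(24·53.695)) = 64.629287
iter 1: u=1.355840  f(a)=+5.157e+00  f'(a)=-1.988e+00  a ← 64.629287 − (+5.157e+00/-1.988e+00) = 67.223565
iter 2: u=1.303516  f(a)=+3.268e-01  f'(a)=-1.743e+00  a ← 67.223565 − (+3.268e-01/-1.743e+00) = 67.411020
iter 3: u=1.299891  f(a)=+1.508e-03  f'(a)=-1.727e+00  a ← 67.411020 − (+1.508e-03/-1.727e+00) = 67.411893
iter 4: u=1.299874  f(a)=+3.246e-08  f'(a)=-1.727e+00  a ← 67.411893 − (+3.246e-08/-1.727e+00) = 67.411893
iter 5: u=1.299874  f(a)=+0.000e+00  f'(a)=-1.727e+00  a ← 67.411893 − (+0.000e+00/-1.727e+00) = 67.411893
converged: |Δa| < 1e-12 after 5 iterations
sag = a·(cosh(S/(2a)) − 1) = 67.411893·(cosh(1.299874) − 1) = 65.436797
T_max/T_min = cosh(S/(2a)) = 1.970701

a=67.412 sag=65.437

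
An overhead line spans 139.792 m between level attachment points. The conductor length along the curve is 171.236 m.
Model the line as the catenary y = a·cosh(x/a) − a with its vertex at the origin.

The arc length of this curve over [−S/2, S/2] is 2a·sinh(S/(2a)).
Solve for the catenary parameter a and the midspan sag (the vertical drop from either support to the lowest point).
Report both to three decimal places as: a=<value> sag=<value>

a=62.099 sag=43.668

seed: a₀ = √(S³/(24(L−S))) = √(139.792³/(24·31.444)) = 60.165698
iter 1: u=1.161725  f(a)=+2.191e+00  f'(a)=-1.193e+00  a ← 60.165698 − (+2.191e+00/-1.193e+00) = 62.002078
iter 2: u=1.127317  f(a)=+1.043e-01  f'(a)=-1.082e+00  a ← 62.002078 − (+1.043e-01/-1.082e+00) = 62.098489
iter 3: u=1.125567  f(a)=+2.627e-04  f'(a)=-1.077e+00  a ← 62.098489 − (+2.627e-04/-1.077e+00) = 62.098733
iter 4: u=1.125562  f(a)=+1.674e-09  f'(a)=-1.077e+00  a ← 62.098733 − (+1.674e-09/-1.077e+00) = 62.098733
iter 5: u=1.125562  f(a)=+2.842e-14  f'(a)=-1.077e+00  a ← 62.098733 − (+2.842e-14/-1.077e+00) = 62.098733
converged: |Δa| < 1e-12 after 5 iterations
sag = a·(cosh(S/(2a)) − 1) = 62.098733·(cosh(1.125562) − 1) = 43.668438
T_max/T_min = cosh(S/(2a)) = 1.703210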